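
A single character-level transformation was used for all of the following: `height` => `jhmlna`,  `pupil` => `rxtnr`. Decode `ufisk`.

In height: h→j is +2, e→h is +3, i→m is +4, g→l is +5 — the shift increases by 1 each position. Letter i (0-indexed) is shifted by i+2, so successive shifts are 2, 3, 4, ….
Undoing it on ufisk: u−2=s, f−3=c, i−4=e, s−5=n, k−6=e.

scene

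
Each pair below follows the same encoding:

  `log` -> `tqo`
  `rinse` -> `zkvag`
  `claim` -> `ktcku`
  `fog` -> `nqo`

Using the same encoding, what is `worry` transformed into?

eqzzg

The shift depends on letter class: consonant l→t is +8, but vowel o→q is +2. Two shifts are in play — +2 for a/e/i/o/u, +8 for every other letter.
On worry: w(cons)+8=e, o(vowel)+2=q, r(cons)+8=z, r(cons)+8=z, y(cons)+8=g.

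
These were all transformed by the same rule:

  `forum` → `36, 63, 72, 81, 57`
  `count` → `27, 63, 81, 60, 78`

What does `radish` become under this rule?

72, 21, 30, 45, 75, 42

f(#6)→36 and o(#15)→63: differences scale by 3, so n = 3·pos + 18. The formula is n = 3×(alphabet index, a=1) + 18.
For radish: r=18→72, a=1→21, d=4→30, i=9→45, s=19→75, h=8→42.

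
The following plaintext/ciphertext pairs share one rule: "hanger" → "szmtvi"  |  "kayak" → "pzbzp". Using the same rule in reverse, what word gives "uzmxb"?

fancy

Each pair mirrors across the alphabet (h↔s, a↔z, n↔m): positions sum to 25. Letters are reflected about the middle of the alphabet (position → 25−position): Atbash.
Undoing it on uzmxb: u↔f, z↔a, m↔n, x↔c, b↔y.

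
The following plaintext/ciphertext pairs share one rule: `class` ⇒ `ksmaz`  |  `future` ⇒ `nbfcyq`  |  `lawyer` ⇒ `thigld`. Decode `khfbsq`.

cattle

Shifts by position in class: pos 0: c→k (+8), pos 1: l→s (+7), pos 2: a→m (+12), pos 3: s→a (+8), pos 4: s→z (+7) — repeating every 3. A repeating key of period 3 is used — shifts +8, +7, +12 over and over.
Decoding khfbsq: k−8=c, h−7=a, f−12=t, b−8=t, s−7=l, q−12=e.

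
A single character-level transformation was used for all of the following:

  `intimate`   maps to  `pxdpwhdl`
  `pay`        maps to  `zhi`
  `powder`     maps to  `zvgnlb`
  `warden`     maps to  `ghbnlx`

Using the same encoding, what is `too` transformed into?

The shift depends on letter class: consonant n→x is +10, but vowel i→p is +7. Vowels shift forward by 7 and consonants shift forward by 10.
On too: t(cons)+10=d, o(vowel)+7=v, o(vowel)+7=v.

dvv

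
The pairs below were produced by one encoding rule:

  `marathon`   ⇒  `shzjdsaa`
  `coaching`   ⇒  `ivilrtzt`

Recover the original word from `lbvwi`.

In marathon: m→s is +6, a→h is +7, r→z is +8, a→j is +9 — the shift increases by 1 each position. Each letter shifts forward by (position + 6), i.e. 6, 7, 8, … — the shift grows by one for each successive letter.
Decoding lbvwi: l−6=f, b−7=u, v−8=n, w−9=n, i−10=y.

funny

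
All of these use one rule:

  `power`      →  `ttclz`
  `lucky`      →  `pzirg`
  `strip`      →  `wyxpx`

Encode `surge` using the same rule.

In power: p→t is +4, o→t is +5, w→c is +6, e→l is +7 — the shift increases by 1 each position. The shift increases by 1 at each position, starting from +4: 4, 5, 6, ….
For surge: s+4=w, u+5=z, r+6=x, g+7=n, e+8=m.

wzxnm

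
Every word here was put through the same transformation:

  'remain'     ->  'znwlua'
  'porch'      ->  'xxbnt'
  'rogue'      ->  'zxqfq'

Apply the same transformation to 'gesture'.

onceges

In remain: r→z is +8, e→n is +9, m→w is +10, a→l is +11 — the shift increases by 1 each position. Each letter shifts forward by (position + 8), i.e. 8, 9, 10, … — the shift grows by one for each successive letter.
For gesture: g+8=o, e+9=n, s+10=c, t+11=e, u+12=g, r+13=e, e+14=s.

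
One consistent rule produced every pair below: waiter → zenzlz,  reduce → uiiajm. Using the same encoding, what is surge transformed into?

vywml

In waiter: w→z is +3, a→e is +4, i→n is +5, t→z is +6 — the shift increases by 1 each position. The shift increases by 1 at each position, starting from +3: 3, 4, 5, ….
For surge: s+3=v, u+4=y, r+5=w, g+6=m, e+7=l.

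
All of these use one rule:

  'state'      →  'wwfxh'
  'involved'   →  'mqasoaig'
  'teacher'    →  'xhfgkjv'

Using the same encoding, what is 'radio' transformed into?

vdimr

It's a Vigenère-style cipher with numeric key [4,3,5]: position i shifts by key[i mod 3].
Applying it to radio: r+4=v, a+3=d, d+5=i, i+4=m, o+3=r.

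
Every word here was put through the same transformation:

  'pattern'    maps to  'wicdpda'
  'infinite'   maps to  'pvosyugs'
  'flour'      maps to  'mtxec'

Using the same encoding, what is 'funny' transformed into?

In pattern: p→w is +7, a→i is +8, t→c is +9, t→d is +10 — the shift increases by 1 each position. The shift increases by 1 at each position, starting from +7: 7, 8, 9, ….
For funny: f+7=m, u+8=c, n+9=w, n+10=x, y+11=j.

mcwxj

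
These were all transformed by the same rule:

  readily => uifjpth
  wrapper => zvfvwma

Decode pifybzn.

In readily: r→u is +3, e→i is +4, a→f is +5, d→j is +6 — the shift increases by 1 each position. The shift increases by 1 at each position, starting from +3: 3, 4, 5, ….
Decoding pifybzn: p−3=m, i−4=e, f−5=a, y−6=s, b−7=u, z−8=r, n−9=e.

measure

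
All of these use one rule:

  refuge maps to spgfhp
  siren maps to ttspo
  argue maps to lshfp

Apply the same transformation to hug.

ifh

The shift depends on letter class: consonant r→s is +1, but vowel e→p is +11. Vowels shift forward by 11 and consonants shift forward by 1.
On hug: h(cons)+1=i, u(vowel)+11=f, g(cons)+1=h.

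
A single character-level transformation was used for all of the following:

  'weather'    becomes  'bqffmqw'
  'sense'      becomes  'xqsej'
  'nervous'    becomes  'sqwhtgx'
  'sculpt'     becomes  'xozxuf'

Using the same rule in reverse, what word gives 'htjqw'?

cheer

Shifts by position in weather: pos 0: w→b (+5), pos 1: e→q (+12), pos 2: a→f (+5), pos 3: t→f (+12) — repeating every 2. A repeating key of period 2 is used — shifts +5, +12 over and over.
Reversing it on htjqw: h−5=c, t−12=h, j−5=e, q−12=e, w−5=r.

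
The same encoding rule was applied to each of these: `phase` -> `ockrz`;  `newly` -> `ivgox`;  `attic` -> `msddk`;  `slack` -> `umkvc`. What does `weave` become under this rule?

The output letters match the input read backwards, each shifted +10: phase reversed is esahp. Two steps: reverse the string, then apply a Caesar shift of +10.
On weave: reverse → evaew; then shift: e+10=o, v+10=f, a+10=k, e+10=o, w+10=g.

ofkog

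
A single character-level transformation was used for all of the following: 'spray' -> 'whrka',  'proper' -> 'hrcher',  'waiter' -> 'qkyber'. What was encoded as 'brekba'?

s(18)→w(22) and p(15)→h(7) fit y≡5x+10 (mod 26); the inverse of 5 mod 26 is 21. Treating letters as 0–25, the rule is x ↦ 5x + 10 (mod 26).
Decoding brekba: b(1)→21·(1−10)≡19=t; r(17)→21·(17−10)≡17=r; e(4)→21·(4−10)≡4=e; k(10)→21·(10−10)≡0=a; b(1)→21·(1−10)≡19=t; a(0)→21·(0−10)≡24=y (all mod 26).

treaty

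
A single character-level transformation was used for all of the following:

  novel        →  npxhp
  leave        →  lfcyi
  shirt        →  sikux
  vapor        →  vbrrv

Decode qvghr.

queen

In novel: n→n is +0, o→p is +1, v→x is +2, e→h is +3 — the shift increases by 1 each position. Each letter shifts forward by its position index (0, 1, 2, …) — the shift grows by one for each successive letter.
Reversing it on qvghr: q−0=q, v−1=u, g−2=e, h−3=e, r−4=n.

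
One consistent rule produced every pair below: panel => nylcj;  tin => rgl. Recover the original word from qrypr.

start

Compare letters: p→n is +24, a→y is +24, n→l is +24 — a constant shift. This is a Caesar cipher with shift 24.
Undoing it on qrypr: q−24=s, r−24=t, y−24=a, p−24=r, r−24=t.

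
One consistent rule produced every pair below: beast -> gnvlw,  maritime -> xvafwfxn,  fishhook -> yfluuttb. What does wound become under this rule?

b(1)→g(6) and e(4)→n(13) fit y≡11x+21 (mod 26); the inverse of 11 mod 26 is 19. Treating letters as 0–25, the rule is x ↦ 11x + 21 (mod 26).
On wound: w(22)→11·22+21≡3=d; o(14)→11·14+21≡19=t; u(20)→11·20+21≡7=h; n(13)→11·13+21≡8=i; d(3)→11·3+21≡2=c (all mod 26).

dthic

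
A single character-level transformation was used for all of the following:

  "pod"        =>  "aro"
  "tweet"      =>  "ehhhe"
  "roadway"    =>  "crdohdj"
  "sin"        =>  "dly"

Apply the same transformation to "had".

The shift depends on letter class: consonant p→a is +11, but vowel o→r is +3. Vowels shift forward by 3 and consonants shift forward by 11.
Applying it to had: h(cons)+11=s, a(vowel)+3=d, d(cons)+11=o.

sdo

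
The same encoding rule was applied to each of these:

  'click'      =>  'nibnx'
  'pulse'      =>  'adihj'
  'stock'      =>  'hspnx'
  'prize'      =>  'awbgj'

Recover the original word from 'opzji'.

Each letter's alphabet position (a=0..z=25) is mapped through 11·x+17 mod 26 — an affine cipher.
Reversing it on opzji: o(14)→19·(14−17)≡21=v; p(15)→19·(15−17)≡14=o; z(25)→19·(25−17)≡22=w; j(9)→19·(9−17)≡4=e; i(8)→19·(8−17)≡11=l (all mod 26).

vowel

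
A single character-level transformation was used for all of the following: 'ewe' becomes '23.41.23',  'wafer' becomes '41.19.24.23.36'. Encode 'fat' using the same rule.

e is letter #5 and maps to 23: an offset of 18. Each letter is replaced by its alphabet position (a=1..z=26) + 18.
For fat: f=6→24, a=1→19, t=20→38.

24.19.38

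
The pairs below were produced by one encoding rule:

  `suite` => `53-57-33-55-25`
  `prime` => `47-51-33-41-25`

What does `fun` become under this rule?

27-57-43

s(#19)→53 and u(#21)→57: differences scale by 2, so n = 2·pos + 15. The formula is n = 2×(alphabet index, a=1) + 15.
On fun: f=6→27, u=21→57, n=14→43.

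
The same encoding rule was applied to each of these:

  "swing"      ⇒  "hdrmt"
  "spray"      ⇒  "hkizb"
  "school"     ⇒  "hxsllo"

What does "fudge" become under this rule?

Each pair mirrors across the alphabet (s↔h, w↔d, i↔r): positions sum to 25. Each letter is replaced by its mirror in the alphabet: a↔z, b↔y, c↔x, and so on (the Atbash cipher).
On fudge: f↔u, u↔f, d↔w, g↔t, e↔v.

ufwtv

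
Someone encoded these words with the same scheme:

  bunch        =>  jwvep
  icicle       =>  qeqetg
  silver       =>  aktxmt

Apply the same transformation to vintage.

Shifts by position in bunch: pos 0: b→j (+8), pos 1: u→w (+2), pos 2: n→v (+8), pos 3: c→e (+2) — repeating every 2. A repeating key of period 2 is used — shifts +8, +2 over and over.
For vintage: v+8=d, i+2=k, n+8=v, t+2=v, a+8=i, g+2=i, e+8=m.

dkvviim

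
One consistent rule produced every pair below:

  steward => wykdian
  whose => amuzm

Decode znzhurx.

vitamin

In steward: s→w is +4, t→y is +5, e→k is +6, w→d is +7 — the shift increases by 1 each position. Each letter shifts forward by (position + 4), i.e. 4, 5, 6, … — the shift grows by one for each successive letter.
Decoding znzhurx: z−4=v, n−5=i, z−6=t, h−7=a, u−8=m, r−9=i, x−10=n.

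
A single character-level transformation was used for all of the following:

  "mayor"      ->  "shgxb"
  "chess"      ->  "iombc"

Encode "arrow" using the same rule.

gyzxg

In mayor: m→s is +6, a→h is +7, y→g is +8, o→x is +9 — the shift increases by 1 each position. The shift increases by 1 at each position, starting from +6: 6, 7, 8, ….
For arrow: a+6=g, r+7=y, r+8=z, o+9=x, w+10=g.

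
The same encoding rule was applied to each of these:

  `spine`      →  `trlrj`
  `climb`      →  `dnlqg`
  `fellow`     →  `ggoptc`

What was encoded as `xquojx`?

worker

In spine: s→t is +1, p→r is +2, i→l is +3, n→r is +4 — the shift increases by 1 each position. Letter i (0-indexed) is shifted by i+1, so successive shifts are 1, 2, 3, ….
Decoding xquojx: x−1=w, q−2=o, u−3=r, o−4=k, j−5=e, x−6=r.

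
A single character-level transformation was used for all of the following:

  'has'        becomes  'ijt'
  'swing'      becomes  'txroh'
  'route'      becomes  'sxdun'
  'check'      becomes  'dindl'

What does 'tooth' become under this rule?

The shift depends on letter class: consonant h→i is +1, but vowel a→j is +9. Two shifts are in play — +9 for a/e/i/o/u, +1 for every other letter.
On tooth: t(cons)+1=u, o(vowel)+9=x, o(vowel)+9=x, t(cons)+1=u, h(cons)+1=i.

uxxui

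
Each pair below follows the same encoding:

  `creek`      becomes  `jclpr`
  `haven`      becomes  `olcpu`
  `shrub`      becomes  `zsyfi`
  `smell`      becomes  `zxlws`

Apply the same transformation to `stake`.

Shifts by position in creek: pos 0: c→j (+7), pos 1: r→c (+11), pos 2: e→l (+7), pos 3: e→p (+11) — repeating every 2. The shifts repeat in a cycle of length 2: positions 0,1,… shift by +7, +11, then the pattern repeats.
On stake: s+7=z, t+11=e, a+7=h, k+11=v, e+7=l.

zehvl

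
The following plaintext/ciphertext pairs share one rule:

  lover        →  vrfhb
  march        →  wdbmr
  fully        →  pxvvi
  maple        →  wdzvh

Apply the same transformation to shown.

The shift depends on letter class: consonant l→v is +10, but vowel o→r is +3. Two shifts are in play — +3 for a/e/i/o/u, +10 for every other letter.
On shown: s(cons)+10=c, h(cons)+10=r, o(vowel)+3=r, w(cons)+10=g, n(cons)+10=x.

crrgx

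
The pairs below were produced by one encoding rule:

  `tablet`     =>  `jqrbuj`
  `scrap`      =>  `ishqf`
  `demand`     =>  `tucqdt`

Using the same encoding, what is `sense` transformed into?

Each letter is shifted forward by 16 in the alphabet (a Caesar shift of +16).
For sense: s+16=i, e+16=u, n+16=d, s+16=i, e+16=u.

iudiu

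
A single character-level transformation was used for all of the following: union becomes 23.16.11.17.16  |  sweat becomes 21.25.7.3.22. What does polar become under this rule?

u is letter #21 and maps to 23: an offset of 2. Each letter is replaced by its alphabet position (a=1..z=26) + 2.
On polar: p=16→18, o=15→17, l=12→14, a=1→3, r=18→20.

18.17.14.3.20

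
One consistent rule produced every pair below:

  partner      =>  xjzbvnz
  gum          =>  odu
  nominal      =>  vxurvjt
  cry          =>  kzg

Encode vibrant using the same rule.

drjzjvb

The shift depends on letter class: consonant p→x is +8, but vowel a→j is +9. Vowels shift forward by 9 and consonants shift forward by 8.
Applying it to vibrant: v(cons)+8=d, i(vowel)+9=r, b(cons)+8=j, r(cons)+8=z, a(vowel)+9=j, n(cons)+8=v, t(cons)+8=b.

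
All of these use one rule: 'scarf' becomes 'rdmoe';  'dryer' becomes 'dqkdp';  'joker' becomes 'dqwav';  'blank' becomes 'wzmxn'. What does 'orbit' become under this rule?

Read the word backwards and shift each letter +12.
Applying it to orbit: reverse → tibro; then shift: t+12=f, i+12=u, b+12=n, r+12=d, o+12=a.

funda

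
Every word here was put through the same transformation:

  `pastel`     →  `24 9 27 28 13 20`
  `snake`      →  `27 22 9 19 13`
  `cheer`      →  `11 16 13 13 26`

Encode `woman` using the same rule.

p is letter #16 and maps to 24: an offset of 8. Letters become their 1-based position plus 8 (so a→9, b→10, …).
Applying it to woman: w=23→31, o=15→23, m=13→21, a=1→9, n=14→22.

31 23 21 9 22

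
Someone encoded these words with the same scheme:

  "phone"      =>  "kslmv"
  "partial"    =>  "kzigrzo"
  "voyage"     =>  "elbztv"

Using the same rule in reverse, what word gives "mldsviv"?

nowhere

Each pair mirrors across the alphabet (p↔k, h↔s, o↔l): positions sum to 25. This is the alphabet-reversal cipher (Atbash): a becomes z, b becomes y, etc.
Reversing it on mldsviv: m↔n, l↔o, d↔w, s↔h, v↔e, i↔r, v↔e.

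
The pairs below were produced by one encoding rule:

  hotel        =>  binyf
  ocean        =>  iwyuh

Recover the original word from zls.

Compare letters: h→b is +20, o→i is +20, t→n is +20 — a constant shift. This is a Caesar cipher with shift 20.
Decoding zls: z−20=f, l−20=r, s−20=y.

fry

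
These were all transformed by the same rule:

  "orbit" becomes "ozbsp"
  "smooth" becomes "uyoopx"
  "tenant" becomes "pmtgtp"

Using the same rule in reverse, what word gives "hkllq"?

fuzzy

o(14)→o(14) and r(17)→z(25) fit y≡21x+6 (mod 26); the inverse of 21 mod 26 is 5. Treating letters as 0–25, the rule is x ↦ 21x + 6 (mod 26).
Undoing it on hkllq: h(7)→5·(7−6)≡5=f; k(10)→5·(10−6)≡20=u; l(11)→5·(11−6)≡25=z; l(11)→5·(11−6)≡25=z; q(16)→5·(16−6)≡24=y (all mod 26).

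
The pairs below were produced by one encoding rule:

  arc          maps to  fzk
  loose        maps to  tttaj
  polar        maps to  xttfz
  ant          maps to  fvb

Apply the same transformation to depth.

The shift depends on letter class: consonant r→z is +8, but vowel a→f is +5. Vowels shift forward by 5 and consonants shift forward by 8.
For depth: d(cons)+8=l, e(vowel)+5=j, p(cons)+8=x, t(cons)+8=b, h(cons)+8=p.

ljxbp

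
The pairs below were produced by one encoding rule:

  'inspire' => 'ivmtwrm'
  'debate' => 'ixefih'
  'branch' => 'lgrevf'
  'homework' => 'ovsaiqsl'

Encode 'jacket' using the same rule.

xiogen

The output letters match the input read backwards, each shifted +4: inspire reversed is eripsni. The word is reversed, then every letter is shifted forward by 4.
Applying it to jacket: reverse → tekcaj; then shift: t+4=x, e+4=i, k+4=o, c+4=g, a+4=e, j+4=n.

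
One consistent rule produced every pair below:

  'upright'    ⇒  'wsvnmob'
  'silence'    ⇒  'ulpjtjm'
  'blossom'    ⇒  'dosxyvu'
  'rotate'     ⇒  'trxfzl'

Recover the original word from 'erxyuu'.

cotton

The shift increases by 1 at each position, starting from +2: 2, 3, 4, ….
Reversing it on erxyuu: e−2=c, r−3=o, x−4=t, y−5=t, u−6=o, u−7=n.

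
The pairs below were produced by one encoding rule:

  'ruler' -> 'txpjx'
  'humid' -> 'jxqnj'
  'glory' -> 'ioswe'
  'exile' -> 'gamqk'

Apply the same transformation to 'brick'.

In ruler: r→t is +2, u→x is +3, l→p is +4, e→j is +5 — the shift increases by 1 each position. The shift increases by 1 at each position, starting from +2: 2, 3, 4, ….
On brick: b+2=d, r+3=u, i+4=m, c+5=h, k+6=q.

dumhq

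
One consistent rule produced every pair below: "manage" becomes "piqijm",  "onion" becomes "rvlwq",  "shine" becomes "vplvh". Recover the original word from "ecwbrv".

Shifts by position in manage: pos 0: m→p (+3), pos 1: a→i (+8), pos 2: n→q (+3), pos 3: a→i (+8) — repeating every 2. The shifts repeat in a cycle of length 2: positions 0,1,… shift by +3, +8, then the pattern repeats.
Decoding ecwbrv: e−3=b, c−8=u, w−3=t, b−8=t, r−3=o, v−8=n.

button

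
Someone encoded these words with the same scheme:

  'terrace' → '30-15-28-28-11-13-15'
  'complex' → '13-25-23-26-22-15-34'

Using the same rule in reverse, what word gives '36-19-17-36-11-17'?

t is letter #20 and maps to 30: an offset of 10. Each letter is replaced by its alphabet position (a=1..z=26) + 10.
Reversing it on 36-19-17-36-11-17: 36→(36−10)÷1=26=z, 19→(19−10)÷1=9=i, 17→(17−10)÷1=7=g, 36→(36−10)÷1=26=z, 11→(11−10)÷1=1=a, 17→(17−10)÷1=7=g.

zigzag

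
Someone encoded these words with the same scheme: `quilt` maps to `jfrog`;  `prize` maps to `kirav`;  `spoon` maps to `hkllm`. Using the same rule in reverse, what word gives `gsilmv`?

Each letter is replaced by its mirror in the alphabet: a↔z, b↔y, c↔x, and so on (the Atbash cipher).
Undoing it on gsilmv: g↔t, s↔h, i↔r, l↔o, m↔n, v↔e.

throne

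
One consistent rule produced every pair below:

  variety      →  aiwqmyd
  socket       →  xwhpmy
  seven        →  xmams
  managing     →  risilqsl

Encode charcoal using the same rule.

hmiwhwiq

The shift depends on letter class: consonant v→a is +5, but vowel a→i is +8. The rule splits by letter class: vowels +8, consonants +5.
On charcoal: c(cons)+5=h, h(cons)+5=m, a(vowel)+8=i, r(cons)+5=w, c(cons)+5=h, o(vowel)+8=w, a(vowel)+8=i, l(cons)+5=q.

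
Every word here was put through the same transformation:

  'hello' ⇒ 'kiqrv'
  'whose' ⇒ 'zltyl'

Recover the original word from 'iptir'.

flock

Each letter shifts forward by (position + 3), i.e. 3, 4, 5, … — the shift grows by one for each successive letter.
Undoing it on iptir: i−3=f, p−4=l, t−5=o, i−6=c, r−7=k.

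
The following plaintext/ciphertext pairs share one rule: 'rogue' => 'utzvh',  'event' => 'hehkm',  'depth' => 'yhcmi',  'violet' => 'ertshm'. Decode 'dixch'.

shape

r(17)→u(20) and o(14)→t(19) fit y≡9x+23 (mod 26); the inverse of 9 mod 26 is 3. Treating letters as 0–25, the rule is x ↦ 9x + 23 (mod 26).
Decoding dixch: d(3)→3·(3−23)≡18=s; i(8)→3·(8−23)≡7=h; x(23)→3·(23−23)≡0=a; c(2)→3·(2−23)≡15=p; h(7)→3·(7−23)≡4=e (all mod 26).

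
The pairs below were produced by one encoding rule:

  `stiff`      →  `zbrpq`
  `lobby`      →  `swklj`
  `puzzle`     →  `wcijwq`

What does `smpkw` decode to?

legal

In stiff: s→z is +7, t→b is +8, i→r is +9, f→p is +10 — the shift increases by 1 each position. Each letter shifts forward by (position + 7), i.e. 7, 8, 9, … — the shift grows by one for each successive letter.
Reversing it on smpkw: s−7=l, m−8=e, p−9=g, k−10=a, w−11=l.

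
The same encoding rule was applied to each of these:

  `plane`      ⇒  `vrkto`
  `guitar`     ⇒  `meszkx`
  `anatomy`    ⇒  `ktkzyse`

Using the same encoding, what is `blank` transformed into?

hrktq

The shift depends on letter class: consonant p→v is +6, but vowel a→k is +10. Vowels shift forward by 10 and consonants shift forward by 6.
Applying it to blank: b(cons)+6=h, l(cons)+6=r, a(vowel)+10=k, n(cons)+6=t, k(cons)+6=q.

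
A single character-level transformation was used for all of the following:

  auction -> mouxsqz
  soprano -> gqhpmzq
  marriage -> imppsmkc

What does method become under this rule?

icxbql

a(0)→m(12) and u(20)→o(14) fit y≡17x+12 (mod 26); the inverse of 17 mod 26 is 23. Treating letters as 0–25, the rule is x ↦ 17x + 12 (mod 26).
For method: m(12)→17·12+12≡8=i; e(4)→17·4+12≡2=c; t(19)→17·19+12≡23=x; h(7)→17·7+12≡1=b; o(14)→17·14+12≡16=q; d(3)→17·3+12≡11=l (all mod 26).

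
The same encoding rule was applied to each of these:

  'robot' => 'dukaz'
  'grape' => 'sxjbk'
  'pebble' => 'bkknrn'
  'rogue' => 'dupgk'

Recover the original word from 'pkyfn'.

Shifts by position in robot: pos 0: r→d (+12), pos 1: o→u (+6), pos 2: b→k (+9), pos 3: o→a (+12), pos 4: t→z (+6) — repeating every 3. A repeating key of period 3 is used — shifts +12, +6, +9 over and over.
Decoding pkyfn: p−12=d, k−6=e, y−9=p, f−12=t, n−6=h.

depth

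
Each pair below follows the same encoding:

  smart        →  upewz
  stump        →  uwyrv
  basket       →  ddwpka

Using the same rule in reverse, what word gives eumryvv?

crimson

The shift increases by 1 at each position, starting from +2: 2, 3, 4, ….
Decoding eumryvv: e−2=c, u−3=r, m−4=i, r−5=m, y−6=s, v−7=o, v−8=n.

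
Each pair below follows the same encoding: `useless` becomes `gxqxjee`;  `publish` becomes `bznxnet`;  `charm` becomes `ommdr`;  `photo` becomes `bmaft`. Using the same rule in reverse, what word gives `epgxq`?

A repeating key of period 3 is used — shifts +12, +5, +12 over and over.
Decoding epgxq: e−12=s, p−5=k, g−12=u, x−12=l, q−5=l.

skull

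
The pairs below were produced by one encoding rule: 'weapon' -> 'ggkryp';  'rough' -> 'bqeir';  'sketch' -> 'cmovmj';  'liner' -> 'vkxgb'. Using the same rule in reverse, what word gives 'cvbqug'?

Shifts by position in weapon: pos 0: w→g (+10), pos 1: e→g (+2), pos 2: a→k (+10), pos 3: p→r (+2) — repeating every 2. A repeating key of period 2 is used — shifts +10, +2 over and over.
Undoing it on cvbqug: c−10=s, v−2=t, b−10=r, q−2=o, u−10=k, g−2=e.

stroke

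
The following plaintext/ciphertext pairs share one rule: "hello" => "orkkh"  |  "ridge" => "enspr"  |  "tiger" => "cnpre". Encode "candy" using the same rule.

h(7)→o(14) and e(4)→r(17) fit y≡25x+21 (mod 26); the inverse of 25 mod 26 is 25. Treating letters as 0–25, the rule is x ↦ 25x + 21 (mod 26).
Applying it to candy: c(2)→25·2+21≡19=t; a(0)→25·0+21≡21=v; n(13)→25·13+21≡8=i; d(3)→25·3+21≡18=s; y(24)→25·24+21≡23=x (all mod 26).

tvisx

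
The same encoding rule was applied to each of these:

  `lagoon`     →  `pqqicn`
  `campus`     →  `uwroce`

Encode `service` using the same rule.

gekxtgu

The output letters match the input read backwards, each shifted +2: lagoon reversed is noogal. The word is reversed, then every letter is shifted forward by 2.
On service: reverse → ecivres; then shift: e+2=g, c+2=e, i+2=k, v+2=x, r+2=t, e+2=g, s+2=u.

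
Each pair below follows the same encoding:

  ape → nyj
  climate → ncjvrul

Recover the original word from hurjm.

daily

The output letters match the input read backwards, each shifted +9: ape reversed is epa. Read the word backwards and shift each letter +9.
Reversing it on hurjm: shift back: h−9=y, u−9=l, r−9=i, j−9=a, m−9=d → yliad; then reverse → daily.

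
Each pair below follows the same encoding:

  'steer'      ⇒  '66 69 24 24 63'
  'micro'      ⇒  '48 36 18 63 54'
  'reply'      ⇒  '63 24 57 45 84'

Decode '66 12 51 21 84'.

s(#19)→66 and t(#20)→69: differences scale by 3, so n = 3·pos + 9. With a=1..z=26, the number is 3·pos + 9.
Reversing it on 66 12 51 21 84: 66→(66−9)÷3=19=s, 12→(12−9)÷3=1=a, 51→(51−9)÷3=14=n, 21→(21−9)÷3=4=d, 84→(84−9)÷3=25=y.

sandy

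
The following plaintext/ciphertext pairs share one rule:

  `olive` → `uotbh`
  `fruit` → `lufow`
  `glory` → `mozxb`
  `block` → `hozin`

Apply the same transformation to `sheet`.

ykpkw

Shifts by position in olive: pos 0: o→u (+6), pos 1: l→o (+3), pos 2: i→t (+11), pos 3: v→b (+6), pos 4: e→h (+3) — repeating every 3. The shifts repeat in a cycle of length 3: positions 0,1,… shift by +6, +3, +11, then the pattern repeats.
For sheet: s+6=y, h+3=k, e+11=p, e+6=k, t+3=w.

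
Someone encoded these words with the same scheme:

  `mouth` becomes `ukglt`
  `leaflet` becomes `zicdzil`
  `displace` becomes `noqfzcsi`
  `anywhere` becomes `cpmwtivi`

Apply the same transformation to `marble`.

ucvxzi

m(12)→u(20) and o(14)→k(10) fit y≡21x+2 (mod 26); the inverse of 21 mod 26 is 5. Each letter's alphabet position (a=0..z=25) is mapped through 21·x+2 mod 26 — an affine cipher.
Applying it to marble: m(12)→21·12+2≡20=u; a(0)→21·0+2≡2=c; r(17)→21·17+2≡21=v; b(1)→21·1+2≡23=x; l(11)→21·11+2≡25=z; e(4)→21·4+2≡8=i (all mod 26).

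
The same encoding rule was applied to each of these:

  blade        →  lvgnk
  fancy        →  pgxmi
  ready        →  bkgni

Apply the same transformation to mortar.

The shift depends on letter class: consonant b→l is +10, but vowel a→g is +6. Vowels shift forward by 6 and consonants shift forward by 10.
For mortar: m(cons)+10=w, o(vowel)+6=u, r(cons)+10=b, t(cons)+10=d, a(vowel)+6=g, r(cons)+10=b.

wubdgb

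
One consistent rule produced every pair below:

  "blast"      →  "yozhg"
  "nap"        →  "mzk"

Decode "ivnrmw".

This is the alphabet-reversal cipher (Atbash): a becomes z, b becomes y, etc.
Undoing it on ivnrmw: i↔r, v↔e, n↔m, r↔i, m↔n, w↔d.

remind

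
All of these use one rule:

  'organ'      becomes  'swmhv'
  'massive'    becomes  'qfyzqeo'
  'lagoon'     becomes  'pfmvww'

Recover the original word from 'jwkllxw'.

In organ: o→s is +4, r→w is +5, g→m is +6, a→h is +7 — the shift increases by 1 each position. The shift increases by 1 at each position, starting from +4: 4, 5, 6, ….
Decoding jwkllxw: j−4=f, w−5=r, k−6=e, l−7=e, l−8=d, x−9=o, w−10=m.

freedom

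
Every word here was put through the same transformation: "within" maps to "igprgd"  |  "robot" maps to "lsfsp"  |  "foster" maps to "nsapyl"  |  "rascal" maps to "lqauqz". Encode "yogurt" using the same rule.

Each letter's alphabet position (a=0..z=25) is mapped through 15·x+16 mod 26 — an affine cipher.
Applying it to yogurt: y(24)→15·24+16≡12=m; o(14)→15·14+16≡18=s; g(6)→15·6+16≡2=c; u(20)→15·20+16≡4=e; r(17)→15·17+16≡11=l; t(19)→15·19+16≡15=p (all mod 26).

mscelp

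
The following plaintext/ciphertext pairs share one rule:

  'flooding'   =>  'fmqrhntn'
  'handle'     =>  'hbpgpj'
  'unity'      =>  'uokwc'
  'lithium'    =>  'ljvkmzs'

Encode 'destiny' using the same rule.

In flooding: f→f is +0, l→m is +1, o→q is +2, o→r is +3 — the shift increases by 1 each position. Each letter shifts forward by its position index (0, 1, 2, …) — the shift grows by one for each successive letter.
For destiny: d+0=d, e+1=f, s+2=u, t+3=w, i+4=m, n+5=s, y+6=e.

dfuwmse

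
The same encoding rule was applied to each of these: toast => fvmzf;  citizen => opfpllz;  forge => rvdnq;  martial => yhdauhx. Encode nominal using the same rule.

zvypzhx

Shifts by position in toast: pos 0: t→f (+12), pos 1: o→v (+7), pos 2: a→m (+12), pos 3: s→z (+7) — repeating every 2. A repeating key of period 2 is used — shifts +12, +7 over and over.
Applying it to nominal: n+12=z, o+7=v, m+12=y, i+7=p, n+12=z, a+7=h, l+12=x.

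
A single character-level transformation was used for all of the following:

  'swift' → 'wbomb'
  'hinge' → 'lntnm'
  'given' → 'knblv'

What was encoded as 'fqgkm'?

In swift: s→w is +4, w→b is +5, i→o is +6, f→m is +7 — the shift increases by 1 each position. Letter i (0-indexed) is shifted by i+4, so successive shifts are 4, 5, 6, ….
Reversing it on fqgkm: f−4=b, q−5=l, g−6=a, k−7=d, m−8=e.

blade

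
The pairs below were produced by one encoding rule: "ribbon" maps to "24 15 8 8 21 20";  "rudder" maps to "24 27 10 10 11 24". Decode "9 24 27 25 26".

r is letter #18 and maps to 24: an offset of 6. Letters become their 1-based position plus 6 (so a→7, b→8, …).
Reversing it on 9 24 27 25 26: 9→(9−6)÷1=3=c, 24→(24−6)÷1=18=r, 27→(27−6)÷1=21=u, 25→(25−6)÷1=19=s, 26→(26−6)÷1=20=t.

crust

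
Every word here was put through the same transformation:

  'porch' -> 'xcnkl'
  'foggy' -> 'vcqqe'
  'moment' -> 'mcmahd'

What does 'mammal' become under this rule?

p(15)→x(23) and o(14)→c(2) fit y≡21x+20 (mod 26); the inverse of 21 mod 26 is 5. This is an affine cipher: with a=0,…,z=25, each position x becomes (21x+20) mod 26.
On mammal: m(12)→21·12+20≡12=m; a(0)→21·0+20≡20=u; m(12)→21·12+20≡12=m; m(12)→21·12+20≡12=m; a(0)→21·0+20≡20=u; l(11)→21·11+20≡17=r (all mod 26).

mummur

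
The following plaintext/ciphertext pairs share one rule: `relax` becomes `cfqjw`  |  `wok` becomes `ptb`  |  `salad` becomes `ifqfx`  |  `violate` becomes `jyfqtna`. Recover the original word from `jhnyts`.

The output letters match the input read backwards, each shifted +5: relax reversed is xaler. The word is reversed, then every letter is shifted forward by 5.
Reversing it on jhnyts: shift back: j−5=e, h−5=c, n−5=i, y−5=t, t−5=o, s−5=n → eciton; then reverse → notice.

notice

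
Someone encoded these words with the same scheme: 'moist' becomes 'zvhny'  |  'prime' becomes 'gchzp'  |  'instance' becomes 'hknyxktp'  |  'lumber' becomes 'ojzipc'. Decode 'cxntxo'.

rascal

m(12)→z(25) and o(14)→v(21) fit y≡11x+23 (mod 26); the inverse of 11 mod 26 is 19. Treating letters as 0–25, the rule is x ↦ 11x + 23 (mod 26).
Undoing it on cxntxo: c(2)→19·(2−23)≡17=r; x(23)→19·(23−23)≡0=a; n(13)→19·(13−23)≡18=s; t(19)→19·(19−23)≡2=c; x(23)→19·(23−23)≡0=a; o(14)→19·(14−23)≡11=l (all mod 26).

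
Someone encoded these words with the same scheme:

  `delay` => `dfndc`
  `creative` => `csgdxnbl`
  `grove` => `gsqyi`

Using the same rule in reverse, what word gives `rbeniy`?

racket

In delay: d→d is +0, e→f is +1, l→n is +2, a→d is +3 — the shift increases by 1 each position. Each letter shifts forward by its position index (0, 1, 2, …) — the shift grows by one for each successive letter.
Decoding rbeniy: r−0=r, b−1=a, e−2=c, n−3=k, i−4=e, y−5=t.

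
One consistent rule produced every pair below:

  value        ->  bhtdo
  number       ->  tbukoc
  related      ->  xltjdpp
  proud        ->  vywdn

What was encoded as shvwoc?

manner

In value: v→b is +6, a→h is +7, l→t is +8, u→d is +9 — the shift increases by 1 each position. Each letter shifts forward by (position + 6), i.e. 6, 7, 8, … — the shift grows by one for each successive letter.
Undoing it on shvwoc: s−6=m, h−7=a, v−8=n, w−9=n, o−10=e, c−11=r.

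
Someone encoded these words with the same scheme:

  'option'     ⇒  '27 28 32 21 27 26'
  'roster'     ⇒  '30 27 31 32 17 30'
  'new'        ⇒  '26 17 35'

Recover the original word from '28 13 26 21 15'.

panic

o is letter #15 and maps to 27: an offset of 12. Letters become their 1-based position plus 12 (so a→13, b→14, …).
Reversing it on 28 13 26 21 15: 28→(28−12)÷1=16=p, 13→(13−12)÷1=1=a, 26→(26−12)÷1=14=n, 21→(21−12)÷1=9=i, 15→(15−12)÷1=3=c.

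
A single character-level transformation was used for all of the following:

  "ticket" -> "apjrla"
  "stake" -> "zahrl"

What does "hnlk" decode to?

It's a constant shift of +7 (ROT7).
Undoing it on hnlk: h−7=a, n−7=g, l−7=e, k−7=d.

aged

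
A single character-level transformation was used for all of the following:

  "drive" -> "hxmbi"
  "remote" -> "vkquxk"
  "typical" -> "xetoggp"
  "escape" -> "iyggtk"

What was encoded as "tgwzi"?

Shifts by position in drive: pos 0: d→h (+4), pos 1: r→x (+6), pos 2: i→m (+4), pos 3: v→b (+6) — repeating every 2. A repeating key of period 2 is used — shifts +4, +6 over and over.
Decoding tgwzi: t−4=p, g−6=a, w−4=s, z−6=t, i−4=e.

paste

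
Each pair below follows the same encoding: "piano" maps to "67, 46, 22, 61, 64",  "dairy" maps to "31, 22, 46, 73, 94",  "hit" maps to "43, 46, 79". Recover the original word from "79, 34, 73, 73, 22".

p(#16)→67 and i(#9)→46: differences scale by 3, so n = 3·pos + 19. Each letter becomes 3×(its alphabet position, a=1..z=26) + 19.
Undoing it on 79, 34, 73, 73, 22: 79→(79−19)÷3=20=t, 34→(34−19)÷3=5=e, 73→(73−19)÷3=18=r, 73→(73−19)÷3=18=r, 22→(22−19)÷3=1=a.

terra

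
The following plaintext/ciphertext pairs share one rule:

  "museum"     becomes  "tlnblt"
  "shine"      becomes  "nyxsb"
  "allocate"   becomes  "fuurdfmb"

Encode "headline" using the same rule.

ybfcuxsb

m(12)→t(19) and u(20)→l(11) fit y≡25x+5 (mod 26); the inverse of 25 mod 26 is 25. This is an affine cipher: with a=0,…,z=25, each position x becomes (25x+5) mod 26.
On headline: h(7)→25·7+5≡24=y; e(4)→25·4+5≡1=b; a(0)→25·0+5≡5=f; d(3)→25·3+5≡2=c; l(11)→25·11+5≡20=u; i(8)→25·8+5≡23=x; n(13)→25·13+5≡18=s; e(4)→25·4+5≡1=b (all mod 26).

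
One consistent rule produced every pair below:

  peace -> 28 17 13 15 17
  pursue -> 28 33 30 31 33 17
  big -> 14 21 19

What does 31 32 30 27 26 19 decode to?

p is letter #16 and maps to 28: an offset of 12. Letters become their 1-based position plus 12 (so a→13, b→14, …).
Decoding 31 32 30 27 26 19: 31→(31−12)÷1=19=s, 32→(32−12)÷1=20=t, 30→(30−12)÷1=18=r, 27→(27−12)÷1=15=o, 26→(26−12)÷1=14=n, 19→(19−12)÷1=7=g.

strong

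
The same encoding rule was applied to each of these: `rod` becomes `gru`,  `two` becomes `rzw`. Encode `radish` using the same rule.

kvlgdu

The output letters match the input read backwards, each shifted +3: rod reversed is dor. The word is reversed, then every letter is shifted forward by 3.
On radish: reverse → hsidar; then shift: h+3=k, s+3=v, i+3=l, d+3=g, a+3=d, r+3=u.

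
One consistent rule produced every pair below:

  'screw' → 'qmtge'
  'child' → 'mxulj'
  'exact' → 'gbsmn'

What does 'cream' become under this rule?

s(18)→q(16) and c(2)→m(12) fit y≡23x+18 (mod 26); the inverse of 23 mod 26 is 17. Each letter's alphabet position (a=0..z=25) is mapped through 23·x+18 mod 26 — an affine cipher.
On cream: c(2)→23·2+18≡12=m; r(17)→23·17+18≡19=t; e(4)→23·4+18≡6=g; a(0)→23·0+18≡18=s; m(12)→23·12+18≡8=i (all mod 26).

mtgsi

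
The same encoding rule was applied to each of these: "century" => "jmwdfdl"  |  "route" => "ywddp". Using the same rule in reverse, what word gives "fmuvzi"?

In century: c→j is +7, e→m is +8, n→w is +9, t→d is +10 — the shift increases by 1 each position. The shift increases by 1 at each position, starting from +7: 7, 8, 9, ….
Undoing it on fmuvzi: f−7=y, m−8=e, u−9=l, v−10=l, z−11=o, i−12=w.

yellow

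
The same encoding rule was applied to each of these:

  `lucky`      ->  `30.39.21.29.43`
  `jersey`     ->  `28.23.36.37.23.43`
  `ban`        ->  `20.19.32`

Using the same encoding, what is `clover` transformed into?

The number is (letter's place in the alphabet, a=1) + 18.
Applying it to clover: c=3→21, l=12→30, o=15→33, v=22→40, e=5→23, r=18→36.

21.30.33.40.23.36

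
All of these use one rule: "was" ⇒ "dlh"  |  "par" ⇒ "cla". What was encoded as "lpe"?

The output letters match the input read backwards, each shifted +11: was reversed is saw. Read the word backwards and shift each letter +11.
Reversing it on lpe: shift back: l−11=a, p−11=e, e−11=t → aet; then reverse → tea.

tea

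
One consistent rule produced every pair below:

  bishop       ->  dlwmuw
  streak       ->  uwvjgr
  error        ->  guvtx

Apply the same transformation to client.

eomjta

In bishop: b→d is +2, i→l is +3, s→w is +4, h→m is +5 — the shift increases by 1 each position. Letter i (0-indexed) is shifted by i+2, so successive shifts are 2, 3, 4, ….
Applying it to client: c+2=e, l+3=o, i+4=m, e+5=j, n+6=t, t+7=a.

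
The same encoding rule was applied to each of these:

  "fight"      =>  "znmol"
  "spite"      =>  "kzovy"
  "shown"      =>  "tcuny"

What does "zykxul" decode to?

forest

The output letters match the input read backwards, each shifted +6: fight reversed is thgif. Two steps: reverse the string, then apply a Caesar shift of +6.
Decoding zykxul: shift back: z−6=t, y−6=s, k−6=e, x−6=r, u−6=o, l−6=f → tserof; then reverse → forest.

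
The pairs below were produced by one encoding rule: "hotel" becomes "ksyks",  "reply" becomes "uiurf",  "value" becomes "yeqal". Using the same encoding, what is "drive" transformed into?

gvnbl

In hotel: h→k is +3, o→s is +4, t→y is +5, e→k is +6 — the shift increases by 1 each position. The shift increases by 1 at each position, starting from +3: 3, 4, 5, ….
For drive: d+3=g, r+4=v, i+5=n, v+6=b, e+7=l.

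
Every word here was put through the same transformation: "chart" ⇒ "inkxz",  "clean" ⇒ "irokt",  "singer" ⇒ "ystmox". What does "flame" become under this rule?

lrkso

The shift depends on letter class: consonant c→i is +6, but vowel a→k is +10. Two shifts are in play — +10 for a/e/i/o/u, +6 for every other letter.
On flame: f(cons)+6=l, l(cons)+6=r, a(vowel)+10=k, m(cons)+6=s, e(vowel)+10=o.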